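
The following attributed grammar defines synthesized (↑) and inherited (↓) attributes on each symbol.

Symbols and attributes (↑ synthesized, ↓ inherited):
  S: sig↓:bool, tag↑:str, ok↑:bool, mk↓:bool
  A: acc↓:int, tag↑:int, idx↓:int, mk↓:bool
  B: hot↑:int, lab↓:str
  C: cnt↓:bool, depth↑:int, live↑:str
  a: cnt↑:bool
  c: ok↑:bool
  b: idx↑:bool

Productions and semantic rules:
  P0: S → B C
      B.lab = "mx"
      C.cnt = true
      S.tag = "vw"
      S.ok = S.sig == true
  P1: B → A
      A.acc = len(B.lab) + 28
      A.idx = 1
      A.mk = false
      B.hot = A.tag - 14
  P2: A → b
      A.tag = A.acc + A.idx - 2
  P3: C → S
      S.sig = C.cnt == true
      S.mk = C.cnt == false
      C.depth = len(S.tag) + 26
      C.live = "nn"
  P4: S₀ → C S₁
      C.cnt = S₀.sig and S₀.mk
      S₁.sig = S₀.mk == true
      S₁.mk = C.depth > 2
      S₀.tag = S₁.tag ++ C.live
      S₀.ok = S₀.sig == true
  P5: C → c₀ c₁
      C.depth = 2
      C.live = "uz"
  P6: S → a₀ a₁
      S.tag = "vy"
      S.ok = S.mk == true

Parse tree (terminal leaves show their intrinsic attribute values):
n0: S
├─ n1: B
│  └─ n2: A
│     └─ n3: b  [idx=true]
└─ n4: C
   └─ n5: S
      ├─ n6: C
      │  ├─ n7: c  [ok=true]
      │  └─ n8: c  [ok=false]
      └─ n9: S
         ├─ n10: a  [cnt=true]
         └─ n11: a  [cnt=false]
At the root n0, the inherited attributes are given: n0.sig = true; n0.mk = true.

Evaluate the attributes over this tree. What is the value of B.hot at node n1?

1. n0.sig = true  [given at root]
2. n0.mk = true  [given at root]
3. n1.lab = "mx"  ["mx"]
4. n2.acc = 30  [len(B.lab) + 28]
5. n2.idx = 1  [1]
6. n2.mk = false  [false]
7. n3.idx = true  [terminal]
8. n2.tag = 29  [A.acc + A.idx - 2]
9. n1.hot = 15  [A.tag - 14]
10. n4.cnt = true  [true]
11. n5.sig = true  [C.cnt == true]
12. n5.mk = false  [C.cnt == false]
13. n6.cnt = false  [S₀.sig and S₀.mk]
14. n7.ok = true  [terminal]
15. n8.ok = false  [terminal]
16. n6.depth = 2  [2]
17. n6.live = "uz"  ["uz"]
18. n9.sig = false  [S₀.mk == true]
19. n9.mk = false  [C.depth > 2]
20. n10.cnt = true  [terminal]
21. n11.cnt = false  [terminal]
22. n9.tag = "vy"  ["vy"]
23. n9.ok = false  [S.mk == true]
24. n5.tag = "vyuz"  [S₁.tag ++ C.live]
25. n5.ok = true  [S₀.sig == true]
26. n4.depth = 30  [len(S.tag) + 26]
27. n4.live = "nn"  ["nn"]
28. n0.tag = "vw"  ["vw"]
29. n0.ok = true  [S.sig == true]

15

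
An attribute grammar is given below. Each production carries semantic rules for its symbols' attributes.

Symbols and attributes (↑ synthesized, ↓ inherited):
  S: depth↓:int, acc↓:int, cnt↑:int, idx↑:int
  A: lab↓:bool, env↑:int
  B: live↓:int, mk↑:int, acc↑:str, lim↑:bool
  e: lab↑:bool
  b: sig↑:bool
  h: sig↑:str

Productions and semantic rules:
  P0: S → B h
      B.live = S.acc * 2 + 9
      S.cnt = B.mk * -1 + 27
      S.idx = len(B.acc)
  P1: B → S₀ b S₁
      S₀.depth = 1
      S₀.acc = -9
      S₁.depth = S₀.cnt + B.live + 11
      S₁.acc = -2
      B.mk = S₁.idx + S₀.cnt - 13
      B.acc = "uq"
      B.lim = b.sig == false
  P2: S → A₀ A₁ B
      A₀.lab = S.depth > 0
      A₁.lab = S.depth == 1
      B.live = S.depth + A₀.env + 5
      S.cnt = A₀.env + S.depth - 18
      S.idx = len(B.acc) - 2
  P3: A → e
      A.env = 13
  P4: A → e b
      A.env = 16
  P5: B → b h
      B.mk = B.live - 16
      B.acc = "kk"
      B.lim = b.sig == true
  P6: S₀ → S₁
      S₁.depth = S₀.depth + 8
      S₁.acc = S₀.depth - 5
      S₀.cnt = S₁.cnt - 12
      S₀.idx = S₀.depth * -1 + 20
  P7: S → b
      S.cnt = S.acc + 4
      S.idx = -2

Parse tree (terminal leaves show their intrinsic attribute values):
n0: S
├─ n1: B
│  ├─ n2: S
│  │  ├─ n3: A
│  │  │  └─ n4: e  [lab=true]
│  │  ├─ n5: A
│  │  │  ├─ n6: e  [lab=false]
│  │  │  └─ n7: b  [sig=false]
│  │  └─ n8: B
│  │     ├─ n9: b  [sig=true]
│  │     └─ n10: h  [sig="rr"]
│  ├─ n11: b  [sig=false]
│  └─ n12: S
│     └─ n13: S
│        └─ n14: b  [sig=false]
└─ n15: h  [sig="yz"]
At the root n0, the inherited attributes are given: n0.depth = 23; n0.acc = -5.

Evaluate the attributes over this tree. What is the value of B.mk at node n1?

-3

1. n0.depth = 23  [given at root]
2. n0.acc = -5  [given at root]
3. n1.live = -1  [S.acc * 2 + 9]
4. n2.depth = 1  [1]
5. n2.acc = -9  [-9]
6. n3.lab = true  [S.depth > 0]
7. n4.lab = true  [terminal]
8. n3.env = 13  [13]
9. n5.lab = true  [S.depth == 1]
10. n6.lab = false  [terminal]
11. n7.sig = false  [terminal]
12. n5.env = 16  [16]
13. n8.live = 19  [S.depth + A₀.env + 5]
14. n9.sig = true  [terminal]
15. n10.sig = "rr"  [terminal]
16. n8.mk = 3  [B.live - 16]
17. n8.acc = "kk"  ["kk"]
18. n8.lim = true  [b.sig == true]
19. n2.cnt = -4  [A₀.env + S.depth - 18]
20. n2.idx = 0  [len(B.acc) - 2]
21. n11.sig = false  [terminal]
22. n12.depth = 6  [S₀.cnt + B.live + 11]
23. n12.acc = -2  [-2]
24. n13.depth = 14  [S₀.depth + 8]
25. n13.acc = 1  [S₀.depth - 5]
26. n14.sig = false  [terminal]
27. n13.cnt = 5  [S.acc + 4]
28. n13.idx = -2  [-2]
29. n12.cnt = -7  [S₁.cnt - 12]
30. n12.idx = 14  [S₀.depth * -1 + 20]
31. n1.mk = -3  [S₁.idx + S₀.cnt - 13]
32. n1.acc = "uq"  ["uq"]
33. n1.lim = true  [b.sig == false]
34. n15.sig = "yz"  [terminal]
35. n0.cnt = 30  [B.mk * -1 + 27]
36. n0.idx = 2  [len(B.acc)]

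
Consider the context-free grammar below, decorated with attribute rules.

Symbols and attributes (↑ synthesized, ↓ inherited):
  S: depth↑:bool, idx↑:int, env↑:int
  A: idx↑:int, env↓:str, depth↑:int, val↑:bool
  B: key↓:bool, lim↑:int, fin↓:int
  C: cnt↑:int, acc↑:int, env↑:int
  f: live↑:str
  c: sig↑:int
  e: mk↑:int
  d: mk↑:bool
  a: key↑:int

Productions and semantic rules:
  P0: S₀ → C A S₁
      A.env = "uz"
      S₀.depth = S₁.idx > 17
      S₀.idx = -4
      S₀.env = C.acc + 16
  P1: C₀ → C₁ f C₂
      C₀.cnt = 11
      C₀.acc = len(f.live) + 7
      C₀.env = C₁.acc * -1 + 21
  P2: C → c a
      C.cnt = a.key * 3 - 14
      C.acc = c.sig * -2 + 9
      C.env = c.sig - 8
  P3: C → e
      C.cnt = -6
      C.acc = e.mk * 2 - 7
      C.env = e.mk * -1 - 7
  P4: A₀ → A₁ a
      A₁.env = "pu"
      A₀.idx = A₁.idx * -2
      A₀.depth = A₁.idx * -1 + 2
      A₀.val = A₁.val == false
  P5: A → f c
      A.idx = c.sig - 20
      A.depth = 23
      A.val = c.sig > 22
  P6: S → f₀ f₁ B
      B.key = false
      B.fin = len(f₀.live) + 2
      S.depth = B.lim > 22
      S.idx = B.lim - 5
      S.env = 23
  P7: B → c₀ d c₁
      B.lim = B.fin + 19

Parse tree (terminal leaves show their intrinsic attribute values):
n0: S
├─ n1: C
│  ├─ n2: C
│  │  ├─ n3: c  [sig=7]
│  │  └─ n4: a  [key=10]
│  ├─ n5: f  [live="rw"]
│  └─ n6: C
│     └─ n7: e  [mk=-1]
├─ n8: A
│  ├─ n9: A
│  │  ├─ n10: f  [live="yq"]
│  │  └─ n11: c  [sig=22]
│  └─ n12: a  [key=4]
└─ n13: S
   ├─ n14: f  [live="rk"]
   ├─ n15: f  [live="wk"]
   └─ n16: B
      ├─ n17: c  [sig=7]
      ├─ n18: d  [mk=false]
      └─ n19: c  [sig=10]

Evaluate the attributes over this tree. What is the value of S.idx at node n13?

18

1. n3.sig = 7  [terminal]
2. n4.key = 10  [terminal]
3. n2.cnt = 16  [a.key * 3 - 14]
4. n2.acc = -5  [c.sig * -2 + 9]
5. n2.env = -1  [c.sig - 8]
6. n5.live = "rw"  [terminal]
7. n7.mk = -1  [terminal]
8. n6.cnt = -6  [-6]
9. n6.acc = -9  [e.mk * 2 - 7]
10. n6.env = -6  [e.mk * -1 - 7]
11. n1.cnt = 11  [11]
12. n1.acc = 9  [len(f.live) + 7]
13. n1.env = 26  [C₁.acc * -1 + 21]
14. n8.env = "uz"  ["uz"]
15. n9.env = "pu"  ["pu"]
16. n10.live = "yq"  [terminal]
17. n11.sig = 22  [terminal]
18. n9.idx = 2  [c.sig - 20]
19. n9.depth = 23  [23]
20. n9.val = false  [c.sig > 22]
21. n12.key = 4  [terminal]
22. n8.idx = -4  [A₁.idx * -2]
23. n8.depth = 0  [A₁.idx * -1 + 2]
24. n8.val = true  [A₁.val == false]
25. n14.live = "rk"  [terminal]
26. n15.live = "wk"  [terminal]
27. n16.key = false  [false]
28. n16.fin = 4  [len(f₀.live) + 2]
29. n17.sig = 7  [terminal]
30. n18.mk = false  [terminal]
31. n19.sig = 10  [terminal]
32. n16.lim = 23  [B.fin + 19]
33. n13.depth = true  [B.lim > 22]
34. n13.idx = 18  [B.lim - 5]
35. n13.env = 23  [23]
36. n0.depth = true  [S₁.idx > 17]
37. n0.idx = -4  [-4]
38. n0.env = 25  [C.acc + 16]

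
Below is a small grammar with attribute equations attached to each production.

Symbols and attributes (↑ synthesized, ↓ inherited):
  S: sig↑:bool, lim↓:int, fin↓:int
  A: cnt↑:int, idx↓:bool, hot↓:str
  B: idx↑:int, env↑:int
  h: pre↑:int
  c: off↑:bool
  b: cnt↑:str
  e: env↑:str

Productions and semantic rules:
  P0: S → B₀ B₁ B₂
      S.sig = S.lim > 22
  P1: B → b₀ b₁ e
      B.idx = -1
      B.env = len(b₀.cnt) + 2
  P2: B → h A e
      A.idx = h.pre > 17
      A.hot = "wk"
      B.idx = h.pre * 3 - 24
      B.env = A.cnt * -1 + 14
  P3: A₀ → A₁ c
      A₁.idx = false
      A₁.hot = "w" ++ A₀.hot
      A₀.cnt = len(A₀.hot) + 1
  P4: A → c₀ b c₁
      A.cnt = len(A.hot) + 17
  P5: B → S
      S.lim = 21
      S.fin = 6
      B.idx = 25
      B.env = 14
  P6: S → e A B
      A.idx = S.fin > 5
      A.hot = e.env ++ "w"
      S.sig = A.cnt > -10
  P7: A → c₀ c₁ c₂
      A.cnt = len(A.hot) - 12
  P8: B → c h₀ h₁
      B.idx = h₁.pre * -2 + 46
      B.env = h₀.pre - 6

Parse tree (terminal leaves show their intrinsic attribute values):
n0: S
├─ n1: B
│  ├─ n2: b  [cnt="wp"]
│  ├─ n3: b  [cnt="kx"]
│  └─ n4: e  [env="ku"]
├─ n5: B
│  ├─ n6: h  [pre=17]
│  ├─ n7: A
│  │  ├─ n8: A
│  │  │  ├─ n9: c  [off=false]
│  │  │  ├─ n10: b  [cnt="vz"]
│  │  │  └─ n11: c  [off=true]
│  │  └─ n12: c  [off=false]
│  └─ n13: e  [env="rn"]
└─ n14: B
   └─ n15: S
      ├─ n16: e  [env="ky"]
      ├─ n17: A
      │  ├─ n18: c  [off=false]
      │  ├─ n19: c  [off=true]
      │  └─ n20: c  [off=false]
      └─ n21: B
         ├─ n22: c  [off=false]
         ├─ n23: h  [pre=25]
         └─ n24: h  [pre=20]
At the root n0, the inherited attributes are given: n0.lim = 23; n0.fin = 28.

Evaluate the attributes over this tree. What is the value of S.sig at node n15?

1. n0.lim = 23  [given at root]
2. n0.fin = 28  [given at root]
3. n2.cnt = "wp"  [terminal]
4. n3.cnt = "kx"  [terminal]
5. n4.env = "ku"  [terminal]
6. n1.idx = -1  [-1]
7. n1.env = 4  [len(b₀.cnt) + 2]
8. n6.pre = 17  [terminal]
9. n7.idx = false  [h.pre > 17]
10. n7.hot = "wk"  ["wk"]
11. n8.idx = false  [false]
12. n8.hot = "wwk"  ["w" ++ A₀.hot]
13. n9.off = false  [terminal]
14. n10.cnt = "vz"  [terminal]
15. n11.off = true  [terminal]
16. n8.cnt = 20  [len(A.hot) + 17]
17. n12.off = false  [terminal]
18. n7.cnt = 3  [len(A₀.hot) + 1]
19. n13.env = "rn"  [terminal]
20. n5.idx = 27  [h.pre * 3 - 24]
21. n5.env = 11  [A.cnt * -1 + 14]
22. n15.lim = 21  [21]
23. n15.fin = 6  [6]
24. n16.env = "ky"  [terminal]
25. n17.idx = true  [S.fin > 5]
26. n17.hot = "kyw"  [e.env ++ "w"]
27. n18.off = false  [terminal]
28. n19.off = true  [terminal]
29. n20.off = false  [terminal]
30. n17.cnt = -9  [len(A.hot) - 12]
31. n22.off = false  [terminal]
32. n23.pre = 25  [terminal]
33. n24.pre = 20  [terminal]
34. n21.idx = 6  [h₁.pre * -2 + 46]
35. n21.env = 19  [h₀.pre - 6]
36. n15.sig = true  [A.cnt > -10]
37. n14.idx = 25  [25]
38. n14.env = 14  [14]
39. n0.sig = true  [S.lim > 22]

true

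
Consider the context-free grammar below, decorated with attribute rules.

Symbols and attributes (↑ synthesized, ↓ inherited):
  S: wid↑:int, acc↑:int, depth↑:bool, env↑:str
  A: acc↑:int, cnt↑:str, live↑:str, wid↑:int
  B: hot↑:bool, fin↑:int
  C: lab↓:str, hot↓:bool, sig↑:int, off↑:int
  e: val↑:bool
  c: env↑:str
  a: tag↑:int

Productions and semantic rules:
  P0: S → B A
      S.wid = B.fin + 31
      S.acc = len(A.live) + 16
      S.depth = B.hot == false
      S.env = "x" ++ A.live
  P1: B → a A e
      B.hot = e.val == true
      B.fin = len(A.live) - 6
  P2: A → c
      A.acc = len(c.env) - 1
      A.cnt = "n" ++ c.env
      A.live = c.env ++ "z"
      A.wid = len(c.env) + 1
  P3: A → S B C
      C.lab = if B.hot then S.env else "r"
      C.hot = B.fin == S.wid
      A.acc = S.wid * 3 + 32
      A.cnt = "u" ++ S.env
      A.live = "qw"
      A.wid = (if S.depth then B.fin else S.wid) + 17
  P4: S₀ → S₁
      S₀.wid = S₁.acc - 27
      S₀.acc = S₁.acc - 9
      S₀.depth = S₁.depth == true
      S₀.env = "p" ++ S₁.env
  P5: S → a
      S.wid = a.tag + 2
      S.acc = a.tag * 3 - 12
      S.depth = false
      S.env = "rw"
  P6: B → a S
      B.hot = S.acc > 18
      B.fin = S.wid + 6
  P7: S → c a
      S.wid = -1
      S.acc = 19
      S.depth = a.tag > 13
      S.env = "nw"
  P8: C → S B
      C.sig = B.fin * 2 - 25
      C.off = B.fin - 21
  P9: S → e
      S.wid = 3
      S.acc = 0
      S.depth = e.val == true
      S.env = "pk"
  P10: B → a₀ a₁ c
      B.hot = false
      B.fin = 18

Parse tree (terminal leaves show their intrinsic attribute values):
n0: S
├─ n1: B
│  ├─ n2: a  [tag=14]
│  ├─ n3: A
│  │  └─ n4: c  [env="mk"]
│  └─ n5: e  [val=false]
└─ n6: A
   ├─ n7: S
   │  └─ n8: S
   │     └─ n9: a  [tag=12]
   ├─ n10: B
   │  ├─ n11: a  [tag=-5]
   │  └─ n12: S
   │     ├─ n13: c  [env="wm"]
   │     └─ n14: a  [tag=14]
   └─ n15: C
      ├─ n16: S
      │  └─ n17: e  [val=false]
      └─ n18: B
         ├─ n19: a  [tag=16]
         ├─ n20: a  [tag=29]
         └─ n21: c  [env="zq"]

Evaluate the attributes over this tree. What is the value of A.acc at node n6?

1. n2.tag = 14  [terminal]
2. n4.env = "mk"  [terminal]
3. n3.acc = 1  [len(c.env) - 1]
4. n3.cnt = "nmk"  ["n" ++ c.env]
5. n3.live = "mkz"  [c.env ++ "z"]
6. n3.wid = 3  [len(c.env) + 1]
7. n5.val = false  [terminal]
8. n1.hot = false  [e.val == true]
9. n1.fin = -3  [len(A.live) - 6]
10. n9.tag = 12  [terminal]
11. n8.wid = 14  [a.tag + 2]
12. n8.acc = 24  [a.tag * 3 - 12]
13. n8.depth = false  [false]
14. n8.env = "rw"  ["rw"]
15. n7.wid = -3  [S₁.acc - 27]
16. n7.acc = 15  [S₁.acc - 9]
17. n7.depth = false  [S₁.depth == true]
18. n7.env = "prw"  ["p" ++ S₁.env]
19. n11.tag = -5  [terminal]
20. n13.env = "wm"  [terminal]
21. n14.tag = 14  [terminal]
22. n12.wid = -1  [-1]
23. n12.acc = 19  [19]
24. n12.depth = true  [a.tag > 13]
25. n12.env = "nw"  ["nw"]
26. n10.hot = true  [S.acc > 18]
27. n10.fin = 5  [S.wid + 6]
28. n15.lab = "prw"  [if B.hot then S.env else "r"]
29. n15.hot = false  [B.fin == S.wid]
30. n17.val = false  [terminal]
31. n16.wid = 3  [3]
32. n16.acc = 0  [0]
33. n16.depth = false  [e.val == true]
34. n16.env = "pk"  ["pk"]
35. n19.tag = 16  [terminal]
36. n20.tag = 29  [terminal]
37. n21.env = "zq"  [terminal]
38. n18.hot = false  [false]
39. n18.fin = 18  [18]
40. n15.sig = 11  [B.fin * 2 - 25]
41. n15.off = -3  [B.fin - 21]
42. n6.acc = 23  [S.wid * 3 + 32]
43. n6.cnt = "uprw"  ["u" ++ S.env]
44. n6.live = "qw"  ["qw"]
45. n6.wid = 14  [(if S.depth then B.fin else S.wid) + 17]
46. n0.wid = 28  [B.fin + 31]
47. n0.acc = 18  [len(A.live) + 16]
48. n0.depth = true  [B.hot == false]
49. n0.env = "xqw"  ["x" ++ A.live]

23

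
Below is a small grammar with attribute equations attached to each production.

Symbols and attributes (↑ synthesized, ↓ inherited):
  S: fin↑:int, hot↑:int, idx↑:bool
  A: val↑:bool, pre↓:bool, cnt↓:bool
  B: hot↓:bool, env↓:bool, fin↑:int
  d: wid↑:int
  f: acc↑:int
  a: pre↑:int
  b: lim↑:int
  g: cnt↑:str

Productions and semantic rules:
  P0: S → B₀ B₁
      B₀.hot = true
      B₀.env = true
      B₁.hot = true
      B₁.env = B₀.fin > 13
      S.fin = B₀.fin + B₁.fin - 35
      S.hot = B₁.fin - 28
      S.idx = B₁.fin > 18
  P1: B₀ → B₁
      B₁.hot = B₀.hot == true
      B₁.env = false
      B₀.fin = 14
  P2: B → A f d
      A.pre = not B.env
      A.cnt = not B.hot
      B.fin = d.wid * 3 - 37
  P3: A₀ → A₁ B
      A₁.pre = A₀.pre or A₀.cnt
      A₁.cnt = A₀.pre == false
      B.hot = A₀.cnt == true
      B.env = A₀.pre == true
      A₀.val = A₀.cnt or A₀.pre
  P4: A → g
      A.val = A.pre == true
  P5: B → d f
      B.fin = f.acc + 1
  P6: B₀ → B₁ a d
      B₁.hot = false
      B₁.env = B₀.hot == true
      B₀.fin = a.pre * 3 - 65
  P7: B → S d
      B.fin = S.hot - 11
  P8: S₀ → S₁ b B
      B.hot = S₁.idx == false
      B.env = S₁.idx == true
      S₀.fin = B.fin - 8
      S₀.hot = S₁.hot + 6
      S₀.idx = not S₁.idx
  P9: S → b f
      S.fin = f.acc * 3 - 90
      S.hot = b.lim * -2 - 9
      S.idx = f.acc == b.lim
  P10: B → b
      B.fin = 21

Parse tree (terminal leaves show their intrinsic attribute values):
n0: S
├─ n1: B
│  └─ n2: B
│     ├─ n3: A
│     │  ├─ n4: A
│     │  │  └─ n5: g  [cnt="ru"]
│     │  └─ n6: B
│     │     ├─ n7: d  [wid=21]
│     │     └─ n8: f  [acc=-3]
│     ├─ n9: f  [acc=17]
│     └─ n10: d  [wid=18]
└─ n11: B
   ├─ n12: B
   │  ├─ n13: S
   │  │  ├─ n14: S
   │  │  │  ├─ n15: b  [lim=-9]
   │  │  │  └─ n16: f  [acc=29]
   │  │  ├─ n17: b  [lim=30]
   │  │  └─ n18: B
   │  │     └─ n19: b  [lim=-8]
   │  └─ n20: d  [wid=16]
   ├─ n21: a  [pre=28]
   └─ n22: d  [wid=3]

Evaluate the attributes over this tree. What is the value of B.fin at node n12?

4

1. n1.hot = true  [true]
2. n1.env = true  [true]
3. n2.hot = true  [B₀.hot == true]
4. n2.env = false  [false]
5. n3.pre = true  [not B.env]
6. n3.cnt = false  [not B.hot]
7. n4.pre = true  [A₀.pre or A₀.cnt]
8. n4.cnt = false  [A₀.pre == false]
9. n5.cnt = "ru"  [terminal]
10. n4.val = true  [A.pre == true]
11. n6.hot = false  [A₀.cnt == true]
12. n6.env = true  [A₀.pre == true]
13. n7.wid = 21  [terminal]
14. n8.acc = -3  [terminal]
15. n6.fin = -2  [f.acc + 1]
16. n3.val = true  [A₀.cnt or A₀.pre]
17. n9.acc = 17  [terminal]
18. n10.wid = 18  [terminal]
19. n2.fin = 17  [d.wid * 3 - 37]
20. n1.fin = 14  [14]
21. n11.hot = true  [true]
22. n11.env = true  [B₀.fin > 13]
23. n12.hot = false  [false]
24. n12.env = true  [B₀.hot == true]
25. n15.lim = -9  [terminal]
26. n16.acc = 29  [terminal]
27. n14.fin = -3  [f.acc * 3 - 90]
28. n14.hot = 9  [b.lim * -2 - 9]
29. n14.idx = false  [f.acc == b.lim]
30. n17.lim = 30  [terminal]
31. n18.hot = true  [S₁.idx == false]
32. n18.env = false  [S₁.idx == true]
33. n19.lim = -8  [terminal]
34. n18.fin = 21  [21]
35. n13.fin = 13  [B.fin - 8]
36. n13.hot = 15  [S₁.hot + 6]
37. n13.idx = true  [not S₁.idx]
38. n20.wid = 16  [terminal]
39. n12.fin = 4  [S.hot - 11]
40. n21.pre = 28  [terminal]
41. n22.wid = 3  [terminal]
42. n11.fin = 19  [a.pre * 3 - 65]
43. n0.fin = -2  [B₀.fin + B₁.fin - 35]
44. n0.hot = -9  [B₁.fin - 28]
45. n0.idx = true  [B₁.fin > 18]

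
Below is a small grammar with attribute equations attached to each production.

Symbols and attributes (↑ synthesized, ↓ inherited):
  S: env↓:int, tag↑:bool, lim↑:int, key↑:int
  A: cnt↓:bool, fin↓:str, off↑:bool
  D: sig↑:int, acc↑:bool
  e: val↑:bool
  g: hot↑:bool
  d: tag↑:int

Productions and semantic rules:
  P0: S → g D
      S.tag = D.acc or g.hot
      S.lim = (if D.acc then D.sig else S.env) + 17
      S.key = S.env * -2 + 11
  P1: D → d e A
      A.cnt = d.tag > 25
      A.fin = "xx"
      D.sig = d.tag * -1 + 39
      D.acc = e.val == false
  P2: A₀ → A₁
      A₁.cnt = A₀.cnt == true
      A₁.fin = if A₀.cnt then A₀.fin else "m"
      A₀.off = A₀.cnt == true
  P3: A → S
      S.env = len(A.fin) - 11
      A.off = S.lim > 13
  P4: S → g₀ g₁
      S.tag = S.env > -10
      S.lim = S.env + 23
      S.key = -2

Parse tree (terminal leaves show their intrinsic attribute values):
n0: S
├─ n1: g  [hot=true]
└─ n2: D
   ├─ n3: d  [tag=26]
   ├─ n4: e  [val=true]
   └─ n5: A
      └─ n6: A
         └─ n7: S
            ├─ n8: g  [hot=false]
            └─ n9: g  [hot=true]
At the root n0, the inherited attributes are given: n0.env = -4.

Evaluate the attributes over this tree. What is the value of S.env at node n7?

1. n0.env = -4  [given at root]
2. n1.hot = true  [terminal]
3. n3.tag = 26  [terminal]
4. n4.val = true  [terminal]
5. n5.cnt = true  [d.tag > 25]
6. n5.fin = "xx"  ["xx"]
7. n6.cnt = true  [A₀.cnt == true]
8. n6.fin = "xx"  [if A₀.cnt then A₀.fin else "m"]
9. n7.env = -9  [len(A.fin) - 11]
10. n8.hot = false  [terminal]
11. n9.hot = true  [terminal]
12. n7.tag = true  [S.env > -10]
13. n7.lim = 14  [S.env + 23]
14. n7.key = -2  [-2]
15. n6.off = true  [S.lim > 13]
16. n5.off = true  [A₀.cnt == true]
17. n2.sig = 13  [d.tag * -1 + 39]
18. n2.acc = false  [e.val == false]
19. n0.tag = true  [D.acc or g.hot]
20. n0.lim = 13  [(if D.acc then D.sig else S.env) + 17]
21. n0.key = 19  [S.env * -2 + 11]

-9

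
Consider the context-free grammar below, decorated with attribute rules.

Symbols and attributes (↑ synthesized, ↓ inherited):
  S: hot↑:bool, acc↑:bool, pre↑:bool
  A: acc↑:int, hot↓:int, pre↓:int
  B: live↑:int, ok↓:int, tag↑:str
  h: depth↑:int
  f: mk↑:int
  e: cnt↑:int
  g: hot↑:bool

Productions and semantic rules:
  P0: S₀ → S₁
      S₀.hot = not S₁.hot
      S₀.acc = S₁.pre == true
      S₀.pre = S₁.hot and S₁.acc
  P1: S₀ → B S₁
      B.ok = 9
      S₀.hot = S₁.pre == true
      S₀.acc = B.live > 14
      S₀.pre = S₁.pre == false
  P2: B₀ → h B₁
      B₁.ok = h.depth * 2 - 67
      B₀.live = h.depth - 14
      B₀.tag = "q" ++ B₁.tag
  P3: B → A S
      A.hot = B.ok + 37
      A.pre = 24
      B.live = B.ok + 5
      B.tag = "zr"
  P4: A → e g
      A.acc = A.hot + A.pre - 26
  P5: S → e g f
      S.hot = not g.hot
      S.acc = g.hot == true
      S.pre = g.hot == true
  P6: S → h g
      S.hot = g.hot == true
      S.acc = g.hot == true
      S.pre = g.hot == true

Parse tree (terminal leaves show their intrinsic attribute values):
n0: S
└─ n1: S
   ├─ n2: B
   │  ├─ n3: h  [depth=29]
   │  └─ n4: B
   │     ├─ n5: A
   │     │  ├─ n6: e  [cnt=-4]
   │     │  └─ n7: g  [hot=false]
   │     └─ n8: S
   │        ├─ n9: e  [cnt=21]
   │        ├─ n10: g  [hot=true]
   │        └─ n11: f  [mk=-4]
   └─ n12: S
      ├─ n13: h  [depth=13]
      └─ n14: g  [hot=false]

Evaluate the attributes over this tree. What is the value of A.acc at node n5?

26

1. n2.ok = 9  [9]
2. n3.depth = 29  [terminal]
3. n4.ok = -9  [h.depth * 2 - 67]
4. n5.hot = 28  [B.ok + 37]
5. n5.pre = 24  [24]
6. n6.cnt = -4  [terminal]
7. n7.hot = false  [terminal]
8. n5.acc = 26  [A.hot + A.pre - 26]
9. n9.cnt = 21  [terminal]
10. n10.hot = true  [terminal]
11. n11.mk = -4  [terminal]
12. n8.hot = false  [not g.hot]
13. n8.acc = true  [g.hot == true]
14. n8.pre = true  [g.hot == true]
15. n4.live = -4  [B.ok + 5]
16. n4.tag = "zr"  ["zr"]
17. n2.live = 15  [h.depth - 14]
18. n2.tag = "qzr"  ["q" ++ B₁.tag]
19. n13.depth = 13  [terminal]
20. n14.hot = false  [terminal]
21. n12.hot = false  [g.hot == true]
22. n12.acc = false  [g.hot == true]
23. n12.pre = false  [g.hot == true]
24. n1.hot = false  [S₁.pre == true]
25. n1.acc = true  [B.live > 14]
26. n1.pre = true  [S₁.pre == false]
27. n0.hot = true  [not S₁.hot]
28. n0.acc = true  [S₁.pre == true]
29. n0.pre = false  [S₁.hot and S₁.acc]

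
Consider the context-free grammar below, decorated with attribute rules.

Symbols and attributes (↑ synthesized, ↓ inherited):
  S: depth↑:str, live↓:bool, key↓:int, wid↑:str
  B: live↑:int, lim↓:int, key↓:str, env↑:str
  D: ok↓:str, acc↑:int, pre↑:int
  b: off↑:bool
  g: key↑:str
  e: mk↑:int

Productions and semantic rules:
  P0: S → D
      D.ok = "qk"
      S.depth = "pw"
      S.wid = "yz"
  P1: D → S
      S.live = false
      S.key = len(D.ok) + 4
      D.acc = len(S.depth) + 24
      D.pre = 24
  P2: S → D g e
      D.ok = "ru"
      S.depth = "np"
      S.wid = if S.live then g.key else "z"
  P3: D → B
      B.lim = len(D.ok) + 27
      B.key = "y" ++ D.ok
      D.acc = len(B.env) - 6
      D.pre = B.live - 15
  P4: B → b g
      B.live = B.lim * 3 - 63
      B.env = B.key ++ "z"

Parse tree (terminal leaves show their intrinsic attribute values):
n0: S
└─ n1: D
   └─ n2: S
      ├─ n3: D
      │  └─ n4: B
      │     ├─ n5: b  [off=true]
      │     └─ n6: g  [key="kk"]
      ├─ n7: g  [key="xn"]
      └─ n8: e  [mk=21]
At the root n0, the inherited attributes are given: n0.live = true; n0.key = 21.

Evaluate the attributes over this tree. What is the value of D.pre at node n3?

1. n0.live = true  [given at root]
2. n0.key = 21  [given at root]
3. n1.ok = "qk"  ["qk"]
4. n2.live = false  [false]
5. n2.key = 6  [len(D.ok) + 4]
6. n3.ok = "ru"  ["ru"]
7. n4.lim = 29  [len(D.ok) + 27]
8. n4.key = "yru"  ["y" ++ D.ok]
9. n5.off = true  [terminal]
10. n6.key = "kk"  [terminal]
11. n4.live = 24  [B.lim * 3 - 63]
12. n4.env = "yruz"  [B.key ++ "z"]
13. n3.acc = -2  [len(B.env) - 6]
14. n3.pre = 9  [B.live - 15]
15. n7.key = "xn"  [terminal]
16. n8.mk = 21  [terminal]
17. n2.depth = "np"  ["np"]
18. n2.wid = "z"  [if S.live then g.key else "z"]
19. n1.acc = 26  [len(S.depth) + 24]
20. n1.pre = 24  [24]
21. n0.depth = "pw"  ["pw"]
22. n0.wid = "yz"  ["yz"]

9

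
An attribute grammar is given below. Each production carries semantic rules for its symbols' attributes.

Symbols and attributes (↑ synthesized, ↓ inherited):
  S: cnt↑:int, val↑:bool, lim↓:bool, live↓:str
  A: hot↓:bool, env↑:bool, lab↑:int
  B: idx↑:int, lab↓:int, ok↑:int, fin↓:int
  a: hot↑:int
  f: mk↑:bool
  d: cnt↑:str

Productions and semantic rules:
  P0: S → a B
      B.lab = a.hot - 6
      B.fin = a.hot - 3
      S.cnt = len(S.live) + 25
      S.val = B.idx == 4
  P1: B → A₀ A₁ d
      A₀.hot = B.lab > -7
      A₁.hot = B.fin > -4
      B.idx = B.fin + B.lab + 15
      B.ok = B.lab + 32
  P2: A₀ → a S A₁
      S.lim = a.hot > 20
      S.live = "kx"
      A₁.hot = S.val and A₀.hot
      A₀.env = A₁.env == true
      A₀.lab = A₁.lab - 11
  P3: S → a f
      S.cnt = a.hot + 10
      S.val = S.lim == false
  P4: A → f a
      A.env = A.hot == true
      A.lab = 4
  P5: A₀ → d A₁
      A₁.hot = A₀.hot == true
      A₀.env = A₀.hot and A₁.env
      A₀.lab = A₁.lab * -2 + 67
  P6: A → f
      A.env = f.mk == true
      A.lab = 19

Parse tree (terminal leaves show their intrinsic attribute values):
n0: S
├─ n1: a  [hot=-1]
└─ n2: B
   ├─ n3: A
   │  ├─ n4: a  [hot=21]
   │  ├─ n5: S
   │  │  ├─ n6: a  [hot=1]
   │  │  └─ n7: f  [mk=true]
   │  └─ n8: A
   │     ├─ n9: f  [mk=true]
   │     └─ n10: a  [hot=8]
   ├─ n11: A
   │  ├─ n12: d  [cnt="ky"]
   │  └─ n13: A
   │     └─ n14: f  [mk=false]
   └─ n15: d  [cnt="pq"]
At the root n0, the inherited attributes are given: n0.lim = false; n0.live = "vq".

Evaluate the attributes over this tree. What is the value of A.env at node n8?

1. n0.lim = false  [given at root]
2. n0.live = "vq"  [given at root]
3. n1.hot = -1  [terminal]
4. n2.lab = -7  [a.hot - 6]
5. n2.fin = -4  [a.hot - 3]
6. n3.hot = false  [B.lab > -7]
7. n4.hot = 21  [terminal]
8. n5.lim = true  [a.hot > 20]
9. n5.live = "kx"  ["kx"]
10. n6.hot = 1  [terminal]
11. n7.mk = true  [terminal]
12. n5.cnt = 11  [a.hot + 10]
13. n5.val = false  [S.lim == false]
14. n8.hot = false  [S.val and A₀.hot]
15. n9.mk = true  [terminal]
16. n10.hot = 8  [terminal]
17. n8.env = false  [A.hot == true]
18. n8.lab = 4  [4]
19. n3.env = false  [A₁.env == true]
20. n3.lab = -7  [A₁.lab - 11]
21. n11.hot = false  [B.fin > -4]
22. n12.cnt = "ky"  [terminal]
23. n13.hot = false  [A₀.hot == true]
24. n14.mk = false  [terminal]
25. n13.env = false  [f.mk == true]
26. n13.lab = 19  [19]
27. n11.env = false  [A₀.hot and A₁.env]
28. n11.lab = 29  [A₁.lab * -2 + 67]
29. n15.cnt = "pq"  [terminal]
30. n2.idx = 4  [B.fin + B.lab + 15]
31. n2.ok = 25  [B.lab + 32]
32. n0.cnt = 27  [len(S.live) + 25]
33. n0.val = true  [B.idx == 4]

false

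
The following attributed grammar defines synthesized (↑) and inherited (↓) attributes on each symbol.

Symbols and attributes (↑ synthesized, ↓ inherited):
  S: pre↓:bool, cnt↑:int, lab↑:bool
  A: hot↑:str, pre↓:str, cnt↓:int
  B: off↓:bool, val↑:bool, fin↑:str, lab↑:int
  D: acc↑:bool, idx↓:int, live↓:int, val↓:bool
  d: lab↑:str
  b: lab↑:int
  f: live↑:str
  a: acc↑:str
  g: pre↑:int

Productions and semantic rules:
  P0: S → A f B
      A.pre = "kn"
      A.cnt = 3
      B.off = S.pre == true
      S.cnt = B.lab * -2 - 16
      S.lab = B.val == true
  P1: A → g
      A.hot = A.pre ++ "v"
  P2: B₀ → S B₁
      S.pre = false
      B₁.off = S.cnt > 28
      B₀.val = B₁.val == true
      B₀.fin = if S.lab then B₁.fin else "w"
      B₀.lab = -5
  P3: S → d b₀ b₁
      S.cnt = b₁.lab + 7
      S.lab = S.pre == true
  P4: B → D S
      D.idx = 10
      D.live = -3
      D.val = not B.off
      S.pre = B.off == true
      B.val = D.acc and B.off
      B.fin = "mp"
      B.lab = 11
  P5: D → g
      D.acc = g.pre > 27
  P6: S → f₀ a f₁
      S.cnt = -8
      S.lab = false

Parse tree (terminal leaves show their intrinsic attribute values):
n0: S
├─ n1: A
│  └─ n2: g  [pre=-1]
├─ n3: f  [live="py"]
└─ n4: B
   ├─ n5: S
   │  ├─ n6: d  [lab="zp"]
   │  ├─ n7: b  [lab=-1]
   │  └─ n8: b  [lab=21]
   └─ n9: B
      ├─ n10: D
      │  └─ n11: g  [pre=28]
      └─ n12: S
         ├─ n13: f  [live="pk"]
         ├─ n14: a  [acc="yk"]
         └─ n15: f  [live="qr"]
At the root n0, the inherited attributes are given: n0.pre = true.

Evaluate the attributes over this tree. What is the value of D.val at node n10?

true

1. n0.pre = true  [given at root]
2. n1.pre = "kn"  ["kn"]
3. n1.cnt = 3  [3]
4. n2.pre = -1  [terminal]
5. n1.hot = "knv"  [A.pre ++ "v"]
6. n3.live = "py"  [terminal]
7. n4.off = true  [S.pre == true]
8. n5.pre = false  [false]
9. n6.lab = "zp"  [terminal]
10. n7.lab = -1  [terminal]
11. n8.lab = 21  [terminal]
12. n5.cnt = 28  [b₁.lab + 7]
13. n5.lab = false  [S.pre == true]
14. n9.off = false  [S.cnt > 28]
15. n10.idx = 10  [10]
16. n10.live = -3  [-3]
17. n10.val = true  [not B.off]
18. n11.pre = 28  [terminal]
19. n10.acc = true  [g.pre > 27]
20. n12.pre = false  [B.off == true]
21. n13.live = "pk"  [terminal]
22. n14.acc = "yk"  [terminal]
23. n15.live = "qr"  [terminal]
24. n12.cnt = -8  [-8]
25. n12.lab = false  [false]
26. n9.val = false  [D.acc and B.off]
27. n9.fin = "mp"  ["mp"]
28. n9.lab = 11  [11]
29. n4.val = false  [B₁.val == true]
30. n4.fin = "w"  [if S.lab then B₁.fin else "w"]
31. n4.lab = -5  [-5]
32. n0.cnt = -6  [B.lab * -2 - 16]
33. n0.lab = false  [B.val == true]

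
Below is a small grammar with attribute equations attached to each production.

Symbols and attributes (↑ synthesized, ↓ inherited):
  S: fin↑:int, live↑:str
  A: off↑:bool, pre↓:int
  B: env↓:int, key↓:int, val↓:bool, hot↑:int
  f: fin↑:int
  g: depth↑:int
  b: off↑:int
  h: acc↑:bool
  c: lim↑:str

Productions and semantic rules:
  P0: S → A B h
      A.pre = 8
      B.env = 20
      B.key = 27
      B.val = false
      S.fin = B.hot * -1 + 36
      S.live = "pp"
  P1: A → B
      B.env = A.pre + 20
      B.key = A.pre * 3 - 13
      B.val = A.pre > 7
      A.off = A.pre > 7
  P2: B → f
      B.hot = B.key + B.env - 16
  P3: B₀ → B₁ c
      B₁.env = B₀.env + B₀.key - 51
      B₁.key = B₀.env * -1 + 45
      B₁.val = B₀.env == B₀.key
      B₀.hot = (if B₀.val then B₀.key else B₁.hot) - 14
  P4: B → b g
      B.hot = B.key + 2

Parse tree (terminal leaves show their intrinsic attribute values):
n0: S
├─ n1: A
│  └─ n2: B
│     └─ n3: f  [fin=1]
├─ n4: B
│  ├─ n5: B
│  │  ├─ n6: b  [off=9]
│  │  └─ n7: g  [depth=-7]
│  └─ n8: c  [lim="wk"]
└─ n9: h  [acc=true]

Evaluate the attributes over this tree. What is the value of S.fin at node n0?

23

1. n1.pre = 8  [8]
2. n2.env = 28  [A.pre + 20]
3. n2.key = 11  [A.pre * 3 - 13]
4. n2.val = true  [A.pre > 7]
5. n3.fin = 1  [terminal]
6. n2.hot = 23  [B.key + B.env - 16]
7. n1.off = true  [A.pre > 7]
8. n4.env = 20  [20]
9. n4.key = 27  [27]
10. n4.val = false  [false]
11. n5.env = -4  [B₀.env + B₀.key - 51]
12. n5.key = 25  [B₀.env * -1 + 45]
13. n5.val = false  [B₀.env == B₀.key]
14. n6.off = 9  [terminal]
15. n7.depth = -7  [terminal]
16. n5.hot = 27  [B.key + 2]
17. n8.lim = "wk"  [terminal]
18. n4.hot = 13  [(if B₀.val then B₀.key else B₁.hot) - 14]
19. n9.acc = true  [terminal]
20. n0.fin = 23  [B.hot * -1 + 36]
21. n0.live = "pp"  ["pp"]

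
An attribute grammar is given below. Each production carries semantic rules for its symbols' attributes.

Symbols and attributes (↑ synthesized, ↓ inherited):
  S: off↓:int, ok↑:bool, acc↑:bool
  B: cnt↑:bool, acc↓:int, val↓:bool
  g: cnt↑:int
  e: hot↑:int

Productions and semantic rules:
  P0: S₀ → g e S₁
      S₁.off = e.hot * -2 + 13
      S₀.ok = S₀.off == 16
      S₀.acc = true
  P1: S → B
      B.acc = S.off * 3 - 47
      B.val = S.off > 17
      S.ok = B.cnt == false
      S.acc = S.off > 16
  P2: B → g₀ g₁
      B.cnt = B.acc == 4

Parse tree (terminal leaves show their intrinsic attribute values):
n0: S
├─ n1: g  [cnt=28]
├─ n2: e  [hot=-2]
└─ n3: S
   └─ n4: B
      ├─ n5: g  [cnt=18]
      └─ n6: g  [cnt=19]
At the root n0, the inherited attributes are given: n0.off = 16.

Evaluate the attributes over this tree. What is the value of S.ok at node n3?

false

1. n0.off = 16  [given at root]
2. n1.cnt = 28  [terminal]
3. n2.hot = -2  [terminal]
4. n3.off = 17  [e.hot * -2 + 13]
5. n4.acc = 4  [S.off * 3 - 47]
6. n4.val = false  [S.off > 17]
7. n5.cnt = 18  [terminal]
8. n6.cnt = 19  [terminal]
9. n4.cnt = true  [B.acc == 4]
10. n3.ok = false  [B.cnt == false]
11. n3.acc = true  [S.off > 16]
12. n0.ok = true  [S₀.off == 16]
13. n0.acc = true  [true]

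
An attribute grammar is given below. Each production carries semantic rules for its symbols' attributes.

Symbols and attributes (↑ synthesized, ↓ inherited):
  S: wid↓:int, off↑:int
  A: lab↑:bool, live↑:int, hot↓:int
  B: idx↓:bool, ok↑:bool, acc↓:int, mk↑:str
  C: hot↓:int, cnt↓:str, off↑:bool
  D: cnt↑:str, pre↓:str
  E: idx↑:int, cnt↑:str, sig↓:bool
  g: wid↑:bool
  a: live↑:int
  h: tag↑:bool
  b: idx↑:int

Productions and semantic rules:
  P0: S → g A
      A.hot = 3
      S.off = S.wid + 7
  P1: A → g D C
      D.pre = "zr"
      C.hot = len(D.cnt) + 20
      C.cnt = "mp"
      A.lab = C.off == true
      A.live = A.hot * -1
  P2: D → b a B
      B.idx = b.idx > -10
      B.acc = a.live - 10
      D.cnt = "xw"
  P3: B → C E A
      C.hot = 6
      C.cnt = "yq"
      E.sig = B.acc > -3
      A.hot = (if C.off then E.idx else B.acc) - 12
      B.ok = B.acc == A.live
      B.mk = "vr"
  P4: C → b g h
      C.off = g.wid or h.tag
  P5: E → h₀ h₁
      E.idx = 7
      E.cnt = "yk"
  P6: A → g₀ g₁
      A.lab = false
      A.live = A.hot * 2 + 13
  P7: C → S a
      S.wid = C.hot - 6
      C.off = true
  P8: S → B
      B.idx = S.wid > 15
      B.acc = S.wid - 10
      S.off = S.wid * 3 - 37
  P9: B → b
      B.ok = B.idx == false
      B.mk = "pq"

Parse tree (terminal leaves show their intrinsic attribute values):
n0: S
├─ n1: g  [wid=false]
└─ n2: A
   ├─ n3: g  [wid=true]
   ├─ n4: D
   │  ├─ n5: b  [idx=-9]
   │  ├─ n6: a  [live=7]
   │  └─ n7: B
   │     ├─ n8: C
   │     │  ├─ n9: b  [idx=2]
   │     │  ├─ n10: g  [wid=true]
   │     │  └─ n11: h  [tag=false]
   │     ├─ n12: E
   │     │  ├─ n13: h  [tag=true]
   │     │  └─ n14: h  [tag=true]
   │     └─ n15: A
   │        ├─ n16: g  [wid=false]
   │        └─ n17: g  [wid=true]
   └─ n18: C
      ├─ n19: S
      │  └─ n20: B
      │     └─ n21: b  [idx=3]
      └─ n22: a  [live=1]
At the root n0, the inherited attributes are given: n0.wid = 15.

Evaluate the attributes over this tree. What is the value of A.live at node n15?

1. n0.wid = 15  [given at root]
2. n1.wid = false  [terminal]
3. n2.hot = 3  [3]
4. n3.wid = true  [terminal]
5. n4.pre = "zr"  ["zr"]
6. n5.idx = -9  [terminal]
7. n6.live = 7  [terminal]
8. n7.idx = true  [b.idx > -10]
9. n7.acc = -3  [a.live - 10]
10. n8.hot = 6  [6]
11. n8.cnt = "yq"  ["yq"]
12. n9.idx = 2  [terminal]
13. n10.wid = true  [terminal]
14. n11.tag = false  [terminal]
15. n8.off = true  [g.wid or h.tag]
16. n12.sig = false  [B.acc > -3]
17. n13.tag = true  [terminal]
18. n14.tag = true  [terminal]
19. n12.idx = 7  [7]
20. n12.cnt = "yk"  ["yk"]
21. n15.hot = -5  [(if C.off then E.idx else B.acc) - 12]
22. n16.wid = false  [terminal]
23. n17.wid = true  [terminal]
24. n15.lab = false  [false]
25. n15.live = 3  [A.hot * 2 + 13]
26. n7.ok = false  [B.acc == A.live]
27. n7.mk = "vr"  ["vr"]
28. n4.cnt = "xw"  ["xw"]
29. n18.hot = 22  [len(D.cnt) + 20]
30. n18.cnt = "mp"  ["mp"]
31. n19.wid = 16  [C.hot - 6]
32. n20.idx = true  [S.wid > 15]
33. n20.acc = 6  [S.wid - 10]
34. n21.idx = 3  [terminal]
35. n20.ok = false  [B.idx == false]
36. n20.mk = "pq"  ["pq"]
37. n19.off = 11  [S.wid * 3 - 37]
38. n22.live = 1  [terminal]
39. n18.off = true  [true]
40. n2.lab = true  [C.off == true]
41. n2.live = -3  [A.hot * -1]
42. n0.off = 22  [S.wid + 7]

3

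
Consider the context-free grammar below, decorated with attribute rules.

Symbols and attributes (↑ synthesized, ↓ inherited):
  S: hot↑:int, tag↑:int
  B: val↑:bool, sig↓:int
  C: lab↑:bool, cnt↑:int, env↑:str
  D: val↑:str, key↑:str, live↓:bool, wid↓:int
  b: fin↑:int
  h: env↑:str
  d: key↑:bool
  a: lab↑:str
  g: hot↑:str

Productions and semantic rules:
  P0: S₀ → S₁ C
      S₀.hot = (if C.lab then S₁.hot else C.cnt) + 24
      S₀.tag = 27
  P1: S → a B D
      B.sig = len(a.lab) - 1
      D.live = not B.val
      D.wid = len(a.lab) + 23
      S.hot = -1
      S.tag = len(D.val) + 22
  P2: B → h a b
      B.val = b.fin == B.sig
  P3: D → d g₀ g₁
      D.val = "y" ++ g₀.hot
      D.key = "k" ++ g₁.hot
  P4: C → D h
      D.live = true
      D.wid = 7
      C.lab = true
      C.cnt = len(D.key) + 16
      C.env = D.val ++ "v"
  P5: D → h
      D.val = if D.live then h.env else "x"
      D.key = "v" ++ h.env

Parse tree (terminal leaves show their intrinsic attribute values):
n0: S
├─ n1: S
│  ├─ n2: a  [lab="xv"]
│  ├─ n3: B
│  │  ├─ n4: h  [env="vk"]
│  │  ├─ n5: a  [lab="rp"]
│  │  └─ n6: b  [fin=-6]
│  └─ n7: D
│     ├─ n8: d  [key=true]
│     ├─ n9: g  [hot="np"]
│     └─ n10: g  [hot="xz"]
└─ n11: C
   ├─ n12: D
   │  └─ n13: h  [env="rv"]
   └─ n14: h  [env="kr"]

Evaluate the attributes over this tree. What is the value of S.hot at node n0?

23

1. n2.lab = "xv"  [terminal]
2. n3.sig = 1  [len(a.lab) - 1]
3. n4.env = "vk"  [terminal]
4. n5.lab = "rp"  [terminal]
5. n6.fin = -6  [terminal]
6. n3.val = false  [b.fin == B.sig]
7. n7.live = true  [not B.val]
8. n7.wid = 25  [len(a.lab) + 23]
9. n8.key = true  [terminal]
10. n9.hot = "np"  [terminal]
11. n10.hot = "xz"  [terminal]
12. n7.val = "ynp"  ["y" ++ g₀.hot]
13. n7.key = "kxz"  ["k" ++ g₁.hot]
14. n1.hot = -1  [-1]
15. n1.tag = 25  [len(D.val) + 22]
16. n12.live = true  [true]
17. n12.wid = 7  [7]
18. n13.env = "rv"  [terminal]
19. n12.val = "rv"  [if D.live then h.env else "x"]
20. n12.key = "vrv"  ["v" ++ h.env]
21. n14.env = "kr"  [terminal]
22. n11.lab = true  [true]
23. n11.cnt = 19  [len(D.key) + 16]
24. n11.env = "rvv"  [D.val ++ "v"]
25. n0.hot = 23  [(if C.lab then S₁.hot else C.cnt) + 24]
26. n0.tag = 27  [27]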